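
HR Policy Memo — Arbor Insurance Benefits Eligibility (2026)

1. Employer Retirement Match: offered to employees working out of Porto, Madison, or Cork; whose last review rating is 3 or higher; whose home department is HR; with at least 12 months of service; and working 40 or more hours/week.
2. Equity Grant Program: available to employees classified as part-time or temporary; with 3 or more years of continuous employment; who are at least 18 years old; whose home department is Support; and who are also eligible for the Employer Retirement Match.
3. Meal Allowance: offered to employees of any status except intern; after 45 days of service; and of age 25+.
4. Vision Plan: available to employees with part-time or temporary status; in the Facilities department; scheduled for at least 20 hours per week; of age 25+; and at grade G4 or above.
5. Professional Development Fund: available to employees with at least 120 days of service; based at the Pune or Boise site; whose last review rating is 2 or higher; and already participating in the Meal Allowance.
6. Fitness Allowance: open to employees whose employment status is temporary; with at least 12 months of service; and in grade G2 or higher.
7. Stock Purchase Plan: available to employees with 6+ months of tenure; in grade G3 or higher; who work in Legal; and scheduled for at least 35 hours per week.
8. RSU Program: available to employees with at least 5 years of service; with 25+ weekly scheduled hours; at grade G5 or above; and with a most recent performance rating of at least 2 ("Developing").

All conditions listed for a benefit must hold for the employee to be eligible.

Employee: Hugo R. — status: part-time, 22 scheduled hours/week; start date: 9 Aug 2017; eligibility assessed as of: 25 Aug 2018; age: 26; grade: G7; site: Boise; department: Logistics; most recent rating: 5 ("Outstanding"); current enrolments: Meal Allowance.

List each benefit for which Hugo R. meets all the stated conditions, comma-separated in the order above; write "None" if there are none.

Meal Allowance, Professional Development Fund

Service from 9 Aug 2017 to 25 Aug 2018: 381 days.
Employer Retirement Match — site Boise ✗ (not Porto, Madison, or Cork) → not eligible.
Equity Grant Program — status part-time ✓; service 381 days < 3 years (≈1095 days) ✗ → not eligible.
Meal Allowance — status part-time ✓ (not excluded); service 381 days ≥ 45 days ✓; age 26 ≥ 25 ✓ → eligible.
Vision Plan — status part-time ✓; dept Logistics ✗ → not eligible.
Professional Development Fund — service 381 days ≥ 120 days ✓; site Boise ✓; rating 5 ≥ 2 ✓; enrolled in Meal Allowance ✓ → eligible.
Fitness Allowance — status part-time ✗ (requires temporary) → not eligible.
Stock Purchase Plan — service 381 days ≥ 6 months (≈180 days) ✓; grade G7 ≥ G3 ✓; dept Logistics ✗ → not eligible.
RSU Program — service 381 days < 5 years (≈1825 days) ✗ → not eligible.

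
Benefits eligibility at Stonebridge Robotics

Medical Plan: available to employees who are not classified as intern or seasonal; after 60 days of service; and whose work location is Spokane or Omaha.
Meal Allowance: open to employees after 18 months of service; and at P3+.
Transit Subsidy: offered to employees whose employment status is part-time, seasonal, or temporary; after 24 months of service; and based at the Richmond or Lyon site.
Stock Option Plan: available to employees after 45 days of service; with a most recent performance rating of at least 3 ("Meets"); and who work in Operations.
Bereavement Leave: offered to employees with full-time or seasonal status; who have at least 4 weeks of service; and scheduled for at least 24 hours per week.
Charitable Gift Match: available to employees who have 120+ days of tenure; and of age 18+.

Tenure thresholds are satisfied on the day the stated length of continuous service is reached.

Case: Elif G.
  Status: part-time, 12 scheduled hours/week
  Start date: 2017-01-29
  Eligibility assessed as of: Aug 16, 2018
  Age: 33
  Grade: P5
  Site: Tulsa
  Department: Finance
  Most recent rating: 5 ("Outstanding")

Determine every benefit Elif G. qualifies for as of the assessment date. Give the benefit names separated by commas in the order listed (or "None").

Service from 2017-01-29 to Aug 16, 2018: 564 days.
Medical Plan — status part-time ✓ (not excluded); service 564 days ≥ 60 days ✓; site Tulsa ✗ (not Spokane or Omaha) → not eligible.
Meal Allowance — service 564 days ≥ 18 months (≈540 days) ✓; grade P5 ≥ P3 ✓ → eligible.
Transit Subsidy — status part-time ✓; service 564 days < 24 months (≈720 days) ✗ → not eligible.
Stock Option Plan — service 564 days ≥ 45 days ✓; rating 5 ≥ 3 ✓; dept Finance ✗ → not eligible.
Bereavement Leave — status part-time ✗ (requires full-time or seasonal) → not eligible.
Charitable Gift Match — service 564 days ≥ 120 days ✓; age 33 ≥ 18 ✓ → eligible.

Meal Allowance, Charitable Gift Match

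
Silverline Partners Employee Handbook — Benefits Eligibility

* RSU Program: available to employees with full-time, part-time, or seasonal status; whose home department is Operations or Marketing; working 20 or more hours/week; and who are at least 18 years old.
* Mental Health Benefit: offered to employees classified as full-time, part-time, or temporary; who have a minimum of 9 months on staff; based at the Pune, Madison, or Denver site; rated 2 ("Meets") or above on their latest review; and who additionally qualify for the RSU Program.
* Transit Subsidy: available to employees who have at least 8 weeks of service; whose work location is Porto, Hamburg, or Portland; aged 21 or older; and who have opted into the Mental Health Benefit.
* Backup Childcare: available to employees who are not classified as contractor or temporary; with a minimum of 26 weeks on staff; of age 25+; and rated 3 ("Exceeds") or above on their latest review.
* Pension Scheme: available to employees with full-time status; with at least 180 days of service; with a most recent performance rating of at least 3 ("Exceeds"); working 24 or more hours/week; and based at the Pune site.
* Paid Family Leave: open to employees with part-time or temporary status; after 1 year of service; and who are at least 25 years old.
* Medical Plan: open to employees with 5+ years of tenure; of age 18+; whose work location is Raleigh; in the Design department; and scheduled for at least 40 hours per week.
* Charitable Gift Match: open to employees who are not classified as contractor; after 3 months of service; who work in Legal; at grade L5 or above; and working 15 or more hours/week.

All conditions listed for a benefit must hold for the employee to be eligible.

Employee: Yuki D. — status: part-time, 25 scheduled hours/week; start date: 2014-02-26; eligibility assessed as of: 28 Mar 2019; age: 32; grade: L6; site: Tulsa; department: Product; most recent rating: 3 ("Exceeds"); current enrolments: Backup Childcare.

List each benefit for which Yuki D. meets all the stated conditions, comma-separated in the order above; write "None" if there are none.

Service from 2014-02-26 to 28 Mar 2019: 1856 days.
RSU Program — status part-time ✓; dept Product ✗ → not eligible.
Mental Health Benefit — status part-time ✓; service 1856 days ≥ 9 months (≈270 days) ✓; site Tulsa ✗ (not Pune, Madison, or Denver) → not eligible.
Transit Subsidy — service 1856 days ≥ 8 weeks (≈56 days) ✓; site Tulsa ✗ (not Porto, Hamburg, or Portland) → not eligible.
Backup Childcare — status part-time ✓ (not excluded); service 1856 days ≥ 26 weeks (≈182 days) ✓; age 32 ≥ 25 ✓; rating 3 ≥ 3 ✓ → eligible.
Pension Scheme — status part-time ✗ (requires full-time) → not eligible.
Paid Family Leave — status part-time ✓; service 1856 days ≥ 1 year (≈365 days) ✓; age 32 ≥ 25 ✓ → eligible.
Medical Plan — service 1856 days ≥ 5 years (≈1825 days) ✓; age 32 ≥ 18 ✓; site Tulsa ✗ (not Raleigh) → not eligible.
Charitable Gift Match — status part-time ✓ (not excluded); service 1856 days ≥ 3 months (≈90 days) ✓; dept Product ✗ → not eligible.

Backup Childcare, Paid Family Leave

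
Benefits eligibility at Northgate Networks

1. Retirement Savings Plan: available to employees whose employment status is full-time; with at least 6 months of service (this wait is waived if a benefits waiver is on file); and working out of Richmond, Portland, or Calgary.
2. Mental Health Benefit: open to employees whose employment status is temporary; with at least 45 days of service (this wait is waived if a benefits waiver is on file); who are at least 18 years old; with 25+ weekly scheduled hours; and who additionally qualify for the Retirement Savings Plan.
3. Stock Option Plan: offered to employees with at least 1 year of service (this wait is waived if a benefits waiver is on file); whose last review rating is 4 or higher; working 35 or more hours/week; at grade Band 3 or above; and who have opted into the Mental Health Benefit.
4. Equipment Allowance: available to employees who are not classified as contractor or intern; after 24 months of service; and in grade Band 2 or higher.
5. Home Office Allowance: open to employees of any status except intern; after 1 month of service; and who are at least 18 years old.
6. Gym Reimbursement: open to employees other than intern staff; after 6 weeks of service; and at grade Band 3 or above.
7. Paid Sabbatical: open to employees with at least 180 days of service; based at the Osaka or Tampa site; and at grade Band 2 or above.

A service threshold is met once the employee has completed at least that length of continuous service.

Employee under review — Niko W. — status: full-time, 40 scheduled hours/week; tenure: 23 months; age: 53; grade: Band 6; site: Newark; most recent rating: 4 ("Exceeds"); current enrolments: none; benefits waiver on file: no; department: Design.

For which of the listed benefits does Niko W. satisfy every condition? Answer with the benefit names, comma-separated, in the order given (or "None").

Retirement Savings Plan — status full-time ✓; no waiver, service 23 months ≥ 6 months ✓; site Newark ✗ (not Richmond, Portland, or Calgary) → not eligible.
Mental Health Benefit — status full-time ✗ (requires temporary) → not eligible.
Stock Option Plan — no waiver, service 23 months ≥ 1 year (≈365 days) ✓; rating 4 ≥ 4 ✓; 40 hrs/wk ≥ 35 ✓; grade Band 6 ≥ Band 3 ✓; not enrolled in Mental Health Benefit ✗ → not eligible.
Equipment Allowance — status full-time ✓ (not excluded); service 23 months < 24 months ✗ → not eligible.
Home Office Allowance — status full-time ✓ (not excluded); service 23 months ≥ 1 month ✓; age 53 ≥ 18 ✓ → eligible.
Gym Reimbursement — status full-time ✓ (not excluded); service 23 months ≥ 6 weeks (≈42 days) ✓; grade Band 6 ≥ Band 3 ✓ → eligible.
Paid Sabbatical — service 23 months ≥ 180 days ✓; site Newark ✗ (not Osaka or Tampa) → not eligible.

Home Office Allowance, Gym Reimbursement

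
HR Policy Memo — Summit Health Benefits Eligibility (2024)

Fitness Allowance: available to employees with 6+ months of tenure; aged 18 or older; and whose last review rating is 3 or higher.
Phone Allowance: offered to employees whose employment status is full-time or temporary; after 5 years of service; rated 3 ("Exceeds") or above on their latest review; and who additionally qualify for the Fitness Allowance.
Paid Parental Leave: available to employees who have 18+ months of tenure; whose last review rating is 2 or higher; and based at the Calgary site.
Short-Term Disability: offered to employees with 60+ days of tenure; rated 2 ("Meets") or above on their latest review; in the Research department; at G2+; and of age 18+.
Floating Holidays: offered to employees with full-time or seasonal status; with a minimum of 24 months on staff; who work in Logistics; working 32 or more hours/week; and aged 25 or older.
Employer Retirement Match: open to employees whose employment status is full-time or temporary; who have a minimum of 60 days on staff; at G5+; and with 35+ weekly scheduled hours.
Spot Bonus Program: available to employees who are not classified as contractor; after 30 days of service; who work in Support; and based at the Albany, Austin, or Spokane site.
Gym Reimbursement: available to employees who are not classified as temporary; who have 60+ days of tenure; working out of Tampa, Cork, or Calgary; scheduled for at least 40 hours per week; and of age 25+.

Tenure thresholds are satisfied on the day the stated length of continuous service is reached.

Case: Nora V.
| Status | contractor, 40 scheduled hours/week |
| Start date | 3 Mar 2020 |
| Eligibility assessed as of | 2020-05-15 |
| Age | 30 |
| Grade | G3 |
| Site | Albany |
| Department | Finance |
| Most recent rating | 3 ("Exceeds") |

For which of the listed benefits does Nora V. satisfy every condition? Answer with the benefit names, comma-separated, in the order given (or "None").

None

Service from 3 Mar 2020 to 2020-05-15: 73 days.
Fitness Allowance — service 73 days < 6 months (≈180 days) ✗ → not eligible.
Phone Allowance — status contractor ✗ (requires full-time or temporary) → not eligible.
Paid Parental Leave — service 73 days < 18 months (≈540 days) ✗ → not eligible.
Short-Term Disability — service 73 days ≥ 60 days ✓; rating 3 ≥ 2 ✓; dept Finance ✗ → not eligible.
Floating Holidays — status contractor ✗ (requires full-time or seasonal) → not eligible.
Employer Retirement Match — status contractor ✗ (requires full-time or temporary) → not eligible.
Spot Bonus Program — status contractor ✗ (excluded) → not eligible.
Gym Reimbursement — status contractor ✓ (not excluded); service 73 days ≥ 60 days ✓; site Albany ✗ (not Tampa, Cork, or Calgary) → not eligible.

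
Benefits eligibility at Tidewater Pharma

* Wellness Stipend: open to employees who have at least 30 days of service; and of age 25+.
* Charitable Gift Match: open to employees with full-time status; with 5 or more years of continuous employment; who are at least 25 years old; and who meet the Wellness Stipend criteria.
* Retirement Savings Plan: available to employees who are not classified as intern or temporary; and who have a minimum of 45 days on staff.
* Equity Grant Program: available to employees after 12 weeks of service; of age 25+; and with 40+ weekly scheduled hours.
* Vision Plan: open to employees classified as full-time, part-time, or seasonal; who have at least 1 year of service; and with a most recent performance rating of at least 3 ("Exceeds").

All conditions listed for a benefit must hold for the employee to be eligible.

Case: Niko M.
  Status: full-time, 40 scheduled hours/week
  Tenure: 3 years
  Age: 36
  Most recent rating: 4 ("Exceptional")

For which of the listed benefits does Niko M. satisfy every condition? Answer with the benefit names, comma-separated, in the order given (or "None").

Wellness Stipend — service 3 years ≥ 30 days ✓; age 36 ≥ 25 ✓ → eligible.
Charitable Gift Match — status full-time ✓; service 3 years < 5 years ✗ → not eligible.
Retirement Savings Plan — status full-time ✓ (not excluded); service 3 years ≥ 45 days ✓ → eligible.
Equity Grant Program — service 3 years ≥ 12 weeks (≈84 days) ✓; age 36 ≥ 25 ✓; 40 hrs/wk ≥ 40 ✓ → eligible.
Vision Plan — status full-time ✓; service 3 years ≥ 1 year ✓; rating 4 ≥ 3 ✓ → eligible.

Wellness Stipend, Retirement Savings Plan, Equity Grant Program, Vision Plan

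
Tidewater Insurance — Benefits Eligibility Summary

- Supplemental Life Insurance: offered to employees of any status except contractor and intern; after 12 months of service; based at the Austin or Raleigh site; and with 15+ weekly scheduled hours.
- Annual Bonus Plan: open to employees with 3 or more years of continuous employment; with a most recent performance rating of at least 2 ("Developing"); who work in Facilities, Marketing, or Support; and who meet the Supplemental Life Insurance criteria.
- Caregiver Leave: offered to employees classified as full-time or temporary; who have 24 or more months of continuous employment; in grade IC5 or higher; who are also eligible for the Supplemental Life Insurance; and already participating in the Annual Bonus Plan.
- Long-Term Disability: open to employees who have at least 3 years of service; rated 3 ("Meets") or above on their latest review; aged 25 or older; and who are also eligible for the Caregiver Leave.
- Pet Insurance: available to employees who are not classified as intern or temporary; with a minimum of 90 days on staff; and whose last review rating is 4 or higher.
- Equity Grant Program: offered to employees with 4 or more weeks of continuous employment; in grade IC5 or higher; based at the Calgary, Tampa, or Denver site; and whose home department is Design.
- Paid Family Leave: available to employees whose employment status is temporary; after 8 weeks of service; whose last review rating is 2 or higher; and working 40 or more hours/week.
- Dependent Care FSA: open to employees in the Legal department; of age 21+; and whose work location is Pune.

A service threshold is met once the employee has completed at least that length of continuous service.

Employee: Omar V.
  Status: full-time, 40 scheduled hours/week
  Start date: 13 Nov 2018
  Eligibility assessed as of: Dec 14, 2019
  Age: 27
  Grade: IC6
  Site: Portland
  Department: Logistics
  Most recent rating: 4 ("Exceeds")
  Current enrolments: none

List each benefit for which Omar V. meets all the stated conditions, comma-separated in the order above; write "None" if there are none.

Pet Insurance

Service from 13 Nov 2018 to Dec 14, 2019: 396 days.
Supplemental Life Insurance — status full-time ✓ (not excluded); service 396 days ≥ 12 months (≈360 days) ✓; site Portland ✗ (not Austin or Raleigh) → not eligible.
Annual Bonus Plan — service 396 days < 3 years (≈1095 days) ✗ → not eligible.
Caregiver Leave — status full-time ✓; service 396 days < 24 months (≈720 days) ✗ → not eligible.
Long-Term Disability — service 396 days < 3 years (≈1095 days) ✗ → not eligible.
Pet Insurance — status full-time ✓ (not excluded); service 396 days ≥ 90 days ✓; rating 4 ≥ 4 ✓ → eligible.
Equity Grant Program — service 396 days ≥ 4 weeks (≈28 days) ✓; grade IC6 ≥ IC5 ✓; site Portland ✗ (not Calgary, Tampa, or Denver) → not eligible.
Paid Family Leave — status full-time ✗ (requires temporary) → not eligible.
Dependent Care FSA — dept Logistics ✗ → not eligible.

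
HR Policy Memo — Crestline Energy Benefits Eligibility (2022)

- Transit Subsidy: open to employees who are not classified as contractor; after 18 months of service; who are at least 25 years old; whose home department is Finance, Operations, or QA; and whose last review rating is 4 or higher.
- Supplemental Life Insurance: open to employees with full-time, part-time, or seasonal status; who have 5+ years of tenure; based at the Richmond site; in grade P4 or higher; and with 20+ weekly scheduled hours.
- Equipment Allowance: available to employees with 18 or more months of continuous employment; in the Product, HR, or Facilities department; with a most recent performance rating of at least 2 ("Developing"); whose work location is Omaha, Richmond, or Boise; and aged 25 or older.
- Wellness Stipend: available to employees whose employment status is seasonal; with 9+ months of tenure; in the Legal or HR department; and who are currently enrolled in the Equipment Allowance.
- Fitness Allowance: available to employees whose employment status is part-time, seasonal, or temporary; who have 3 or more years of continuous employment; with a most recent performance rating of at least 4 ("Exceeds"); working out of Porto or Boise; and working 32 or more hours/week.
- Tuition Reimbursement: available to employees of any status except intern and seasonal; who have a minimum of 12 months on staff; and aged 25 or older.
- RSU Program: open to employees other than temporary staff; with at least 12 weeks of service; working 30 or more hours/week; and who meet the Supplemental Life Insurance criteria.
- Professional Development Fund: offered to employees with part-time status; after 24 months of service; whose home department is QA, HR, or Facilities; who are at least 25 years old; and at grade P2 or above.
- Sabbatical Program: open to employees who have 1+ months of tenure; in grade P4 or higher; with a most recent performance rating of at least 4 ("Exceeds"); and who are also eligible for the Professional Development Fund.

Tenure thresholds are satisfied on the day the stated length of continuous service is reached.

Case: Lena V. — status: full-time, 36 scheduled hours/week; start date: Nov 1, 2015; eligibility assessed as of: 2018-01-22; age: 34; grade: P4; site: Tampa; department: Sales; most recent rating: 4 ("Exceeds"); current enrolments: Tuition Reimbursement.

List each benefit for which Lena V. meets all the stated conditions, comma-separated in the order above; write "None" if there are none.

Service from Nov 1, 2015 to 2018-01-22: 813 days.
Transit Subsidy — status full-time ✓ (not excluded); service 813 days ≥ 18 months (≈540 days) ✓; age 34 ≥ 25 ✓; dept Sales ✗ → not eligible.
Supplemental Life Insurance — status full-time ✓; service 813 days < 5 years (≈1825 days) ✗ → not eligible.
Equipment Allowance — service 813 days ≥ 18 months (≈540 days) ✓; dept Sales ✗ → not eligible.
Wellness Stipend — status full-time ✗ (requires seasonal) → not eligible.
Fitness Allowance — status full-time ✗ (requires part-time, seasonal, or temporary) → not eligible.
Tuition Reimbursement — status full-time ✓ (not excluded); service 813 days ≥ 12 months (≈360 days) ✓; age 34 ≥ 25 ✓ → eligible.
RSU Program — status full-time ✓ (not excluded); service 813 days ≥ 12 weeks (≈84 days) ✓; 36 hrs/wk ≥ 30 ✓; not eligible for Supplemental Life Insurance ✗ → not eligible.
Professional Development Fund — status full-time ✗ (requires part-time) → not eligible.
Sabbatical Program — service 813 days ≥ 1 month (≈30 days) ✓; grade P4 ≥ P4 ✓; rating 4 ≥ 4 ✓; not eligible for Professional Development Fund ✗ → not eligible.

Tuition Reimbursement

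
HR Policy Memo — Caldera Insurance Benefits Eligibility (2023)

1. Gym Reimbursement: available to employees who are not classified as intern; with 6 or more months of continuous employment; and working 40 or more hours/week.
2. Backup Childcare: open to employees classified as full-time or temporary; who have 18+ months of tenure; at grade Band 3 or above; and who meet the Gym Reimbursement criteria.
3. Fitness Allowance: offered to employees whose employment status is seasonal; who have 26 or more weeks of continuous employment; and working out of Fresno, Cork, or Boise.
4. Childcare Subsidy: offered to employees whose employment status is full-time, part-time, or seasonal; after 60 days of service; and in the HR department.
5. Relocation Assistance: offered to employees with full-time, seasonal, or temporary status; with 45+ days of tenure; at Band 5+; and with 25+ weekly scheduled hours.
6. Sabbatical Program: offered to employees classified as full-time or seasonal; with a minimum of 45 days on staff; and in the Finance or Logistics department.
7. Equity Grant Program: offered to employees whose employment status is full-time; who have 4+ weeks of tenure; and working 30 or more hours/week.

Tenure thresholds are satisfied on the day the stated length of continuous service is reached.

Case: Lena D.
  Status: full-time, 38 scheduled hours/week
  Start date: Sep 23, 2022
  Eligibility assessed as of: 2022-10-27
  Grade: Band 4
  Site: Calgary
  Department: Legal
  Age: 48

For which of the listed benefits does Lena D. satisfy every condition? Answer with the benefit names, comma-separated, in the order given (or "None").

Service from Sep 23, 2022 to 2022-10-27: 34 days.
Gym Reimbursement — status full-time ✓ (not excluded); service 34 days < 6 months (≈180 days) ✗ → not eligible.
Backup Childcare — status full-time ✓; service 34 days < 18 months (≈540 days) ✗ → not eligible.
Fitness Allowance — status full-time ✗ (requires seasonal) → not eligible.
Childcare Subsidy — status full-time ✓; service 34 days < 60 days ✗ → not eligible.
Relocation Assistance — status full-time ✓; service 34 days < 45 days ✗ → not eligible.
Sabbatical Program — status full-time ✓; service 34 days < 45 days ✗ → not eligible.
Equity Grant Program — status full-time ✓; service 34 days ≥ 4 weeks (≈28 days) ✓; 38 hrs/wk ≥ 30 ✓ → eligible.

Equity Grant Program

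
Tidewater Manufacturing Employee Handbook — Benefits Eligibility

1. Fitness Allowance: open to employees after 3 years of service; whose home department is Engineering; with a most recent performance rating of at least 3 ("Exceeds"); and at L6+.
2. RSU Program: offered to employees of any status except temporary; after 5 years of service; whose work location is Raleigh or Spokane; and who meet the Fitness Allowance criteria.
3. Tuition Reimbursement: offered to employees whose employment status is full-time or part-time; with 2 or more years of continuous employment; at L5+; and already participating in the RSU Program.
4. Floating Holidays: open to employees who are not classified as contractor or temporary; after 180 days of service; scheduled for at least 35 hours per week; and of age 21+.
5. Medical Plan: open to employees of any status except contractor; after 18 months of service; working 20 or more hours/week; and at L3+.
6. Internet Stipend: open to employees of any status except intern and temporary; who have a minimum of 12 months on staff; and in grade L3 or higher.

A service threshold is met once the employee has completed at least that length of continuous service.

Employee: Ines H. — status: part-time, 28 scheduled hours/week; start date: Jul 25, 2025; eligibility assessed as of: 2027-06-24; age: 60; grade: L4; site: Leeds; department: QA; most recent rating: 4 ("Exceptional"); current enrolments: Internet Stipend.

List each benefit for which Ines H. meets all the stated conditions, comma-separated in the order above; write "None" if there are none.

Medical Plan, Internet Stipend

Service from Jul 25, 2025 to 2027-06-24: 699 days.
Fitness Allowance — service 699 days < 3 years (≈1095 days) ✗ → not eligible.
RSU Program — status part-time ✓ (not excluded); service 699 days < 5 years (≈1825 days) ✗ → not eligible.
Tuition Reimbursement — status part-time ✓; service 699 days < 2 years (≈730 days) ✗ → not eligible.
Floating Holidays — status part-time ✓ (not excluded); service 699 days ≥ 180 days ✓; 28 hrs/wk < 35 ✗ → not eligible.
Medical Plan — status part-time ✓ (not excluded); service 699 days ≥ 18 months (≈540 days) ✓; 28 hrs/wk ≥ 20 ✓; grade L4 ≥ L3 ✓ → eligible.
Internet Stipend — status part-time ✓ (not excluded); service 699 days ≥ 12 months (≈360 days) ✓; grade L4 ≥ L3 ✓ → eligible.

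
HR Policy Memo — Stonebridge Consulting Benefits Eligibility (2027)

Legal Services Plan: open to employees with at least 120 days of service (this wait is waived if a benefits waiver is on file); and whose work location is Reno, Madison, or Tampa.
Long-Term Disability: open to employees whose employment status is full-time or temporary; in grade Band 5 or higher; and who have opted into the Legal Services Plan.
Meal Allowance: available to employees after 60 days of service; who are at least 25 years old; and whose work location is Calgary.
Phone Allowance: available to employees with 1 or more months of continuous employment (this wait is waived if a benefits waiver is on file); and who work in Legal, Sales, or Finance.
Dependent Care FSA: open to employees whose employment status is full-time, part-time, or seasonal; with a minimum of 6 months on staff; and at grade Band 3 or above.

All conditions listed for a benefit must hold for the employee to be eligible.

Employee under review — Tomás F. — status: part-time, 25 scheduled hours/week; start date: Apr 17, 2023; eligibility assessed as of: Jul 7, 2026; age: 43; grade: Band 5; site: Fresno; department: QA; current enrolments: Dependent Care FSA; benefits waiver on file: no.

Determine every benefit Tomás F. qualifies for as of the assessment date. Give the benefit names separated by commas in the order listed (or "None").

Dependent Care FSA

Service from Apr 17, 2023 to Jul 7, 2026: 1177 days.
Legal Services Plan — no waiver, service 1177 days ≥ 120 days ✓; site Fresno ✗ (not Reno, Madison, or Tampa) → not eligible.
Long-Term Disability — status part-time ✗ (requires full-time or temporary) → not eligible.
Meal Allowance — service 1177 days ≥ 60 days ✓; age 43 ≥ 25 ✓; site Fresno ✗ (not Calgary) → not eligible.
Phone Allowance — no waiver, service 1177 days ≥ 1 month (≈30 days) ✓; dept QA ✗ → not eligible.
Dependent Care FSA — status part-time ✓; service 1177 days ≥ 6 months (≈180 days) ✓; grade Band 5 ≥ Band 3 ✓ → eligible.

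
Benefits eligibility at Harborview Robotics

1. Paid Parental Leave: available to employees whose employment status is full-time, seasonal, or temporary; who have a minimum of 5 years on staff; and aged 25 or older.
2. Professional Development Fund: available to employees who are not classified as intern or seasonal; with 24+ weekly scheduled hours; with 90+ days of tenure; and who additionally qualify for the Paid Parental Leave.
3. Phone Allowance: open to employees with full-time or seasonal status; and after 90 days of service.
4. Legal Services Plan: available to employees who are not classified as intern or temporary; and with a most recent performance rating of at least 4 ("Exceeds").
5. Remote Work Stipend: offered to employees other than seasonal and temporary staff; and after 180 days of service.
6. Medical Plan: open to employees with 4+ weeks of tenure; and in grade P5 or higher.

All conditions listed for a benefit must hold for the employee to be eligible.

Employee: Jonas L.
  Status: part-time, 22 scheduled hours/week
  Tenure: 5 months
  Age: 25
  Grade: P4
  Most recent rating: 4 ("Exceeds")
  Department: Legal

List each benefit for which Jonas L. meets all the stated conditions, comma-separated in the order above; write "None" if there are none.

Paid Parental Leave — status part-time ✗ (requires full-time, seasonal, or temporary) → not eligible.
Professional Development Fund — status part-time ✓ (not excluded); 22 hrs/wk < 24 ✗ → not eligible.
Phone Allowance — status part-time ✗ (requires full-time or seasonal) → not eligible.
Legal Services Plan — status part-time ✓ (not excluded); rating 4 ≥ 4 ✓ → eligible.
Remote Work Stipend — status part-time ✓ (not excluded); service 5 months < 180 days ✗ → not eligible.
Medical Plan — service 5 months ≥ 4 weeks (≈28 days) ✓; grade P4 < P5 ✗ → not eligible.

Legal Services Plan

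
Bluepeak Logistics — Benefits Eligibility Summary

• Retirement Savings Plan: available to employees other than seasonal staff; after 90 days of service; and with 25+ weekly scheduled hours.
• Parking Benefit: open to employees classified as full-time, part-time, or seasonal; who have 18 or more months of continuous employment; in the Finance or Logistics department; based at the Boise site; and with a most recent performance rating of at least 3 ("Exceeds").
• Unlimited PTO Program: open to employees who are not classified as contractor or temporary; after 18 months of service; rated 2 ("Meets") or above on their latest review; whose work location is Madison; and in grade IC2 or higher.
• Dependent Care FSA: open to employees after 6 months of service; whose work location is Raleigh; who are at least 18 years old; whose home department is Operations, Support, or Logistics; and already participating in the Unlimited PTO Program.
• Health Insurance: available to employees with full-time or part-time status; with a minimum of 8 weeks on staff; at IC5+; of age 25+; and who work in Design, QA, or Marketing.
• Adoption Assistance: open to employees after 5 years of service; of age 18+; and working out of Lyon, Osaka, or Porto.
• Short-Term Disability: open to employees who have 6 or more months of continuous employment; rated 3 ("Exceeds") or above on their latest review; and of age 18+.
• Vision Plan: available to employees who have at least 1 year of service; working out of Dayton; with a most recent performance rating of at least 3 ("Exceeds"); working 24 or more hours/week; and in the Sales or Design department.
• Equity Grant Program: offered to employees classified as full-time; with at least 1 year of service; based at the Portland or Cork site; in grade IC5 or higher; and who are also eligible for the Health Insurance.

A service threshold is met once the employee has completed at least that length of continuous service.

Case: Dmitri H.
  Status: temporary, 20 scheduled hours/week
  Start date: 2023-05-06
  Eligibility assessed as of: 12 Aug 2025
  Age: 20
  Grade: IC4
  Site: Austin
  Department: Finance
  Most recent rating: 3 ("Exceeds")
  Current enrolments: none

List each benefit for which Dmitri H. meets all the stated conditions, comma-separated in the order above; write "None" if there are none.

Service from 2023-05-06 to 12 Aug 2025: 829 days.
Retirement Savings Plan — status temporary ✓ (not excluded); service 829 days ≥ 90 days ✓; 20 hrs/wk < 25 ✗ → not eligible.
Parking Benefit — status temporary ✗ (requires full-time, part-time, or seasonal) → not eligible.
Unlimited PTO Program — status temporary ✗ (excluded) → not eligible.
Dependent Care FSA — service 829 days ≥ 6 months (≈180 days) ✓; site Austin ✗ (not Raleigh) → not eligible.
Health Insurance — status temporary ✗ (requires full-time or part-time) → not eligible.
Adoption Assistance — service 829 days < 5 years (≈1825 days) ✗ → not eligible.
Short-Term Disability — service 829 days ≥ 6 months (≈180 days) ✓; rating 3 ≥ 3 ✓; age 20 ≥ 18 ✓ → eligible.
Vision Plan — service 829 days ≥ 1 year (≈365 days) ✓; site Austin ✗ (not Dayton) → not eligible.
Equity Grant Program — status temporary ✗ (requires full-time) → not eligible.

Short-Term Disability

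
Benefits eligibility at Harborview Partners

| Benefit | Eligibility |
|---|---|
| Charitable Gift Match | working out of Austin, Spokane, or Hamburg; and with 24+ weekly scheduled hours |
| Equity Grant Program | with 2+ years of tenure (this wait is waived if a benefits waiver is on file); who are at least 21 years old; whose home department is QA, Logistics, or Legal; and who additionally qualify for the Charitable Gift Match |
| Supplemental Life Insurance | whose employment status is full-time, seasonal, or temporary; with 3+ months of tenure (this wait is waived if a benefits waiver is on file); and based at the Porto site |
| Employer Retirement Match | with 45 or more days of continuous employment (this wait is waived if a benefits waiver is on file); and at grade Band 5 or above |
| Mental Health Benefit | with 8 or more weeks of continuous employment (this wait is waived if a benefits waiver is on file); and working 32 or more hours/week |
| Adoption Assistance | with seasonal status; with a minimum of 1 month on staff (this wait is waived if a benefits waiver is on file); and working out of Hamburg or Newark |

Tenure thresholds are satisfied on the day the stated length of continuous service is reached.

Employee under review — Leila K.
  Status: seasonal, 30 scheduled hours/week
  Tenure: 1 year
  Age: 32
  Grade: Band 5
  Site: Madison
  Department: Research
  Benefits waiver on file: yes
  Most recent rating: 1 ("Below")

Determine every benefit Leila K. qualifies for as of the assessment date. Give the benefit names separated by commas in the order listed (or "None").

Charitable Gift Match — site Madison ✗ (not Austin, Spokane, or Hamburg) → not eligible.
Equity Grant Program — benefits waiver on file ✓; age 32 ≥ 21 ✓; dept Research ✗ → not eligible.
Supplemental Life Insurance — status seasonal ✓; benefits waiver on file ✓; site Madison ✗ (not Porto) → not eligible.
Employer Retirement Match — benefits waiver on file ✓; grade Band 5 ≥ Band 5 ✓ → eligible.
Mental Health Benefit — benefits waiver on file ✓; 30 hrs/wk < 32 ✗ → not eligible.
Adoption Assistance — status seasonal ✓; benefits waiver on file ✓; site Madison ✗ (not Hamburg or Newark) → not eligible.

Employer Retirement Match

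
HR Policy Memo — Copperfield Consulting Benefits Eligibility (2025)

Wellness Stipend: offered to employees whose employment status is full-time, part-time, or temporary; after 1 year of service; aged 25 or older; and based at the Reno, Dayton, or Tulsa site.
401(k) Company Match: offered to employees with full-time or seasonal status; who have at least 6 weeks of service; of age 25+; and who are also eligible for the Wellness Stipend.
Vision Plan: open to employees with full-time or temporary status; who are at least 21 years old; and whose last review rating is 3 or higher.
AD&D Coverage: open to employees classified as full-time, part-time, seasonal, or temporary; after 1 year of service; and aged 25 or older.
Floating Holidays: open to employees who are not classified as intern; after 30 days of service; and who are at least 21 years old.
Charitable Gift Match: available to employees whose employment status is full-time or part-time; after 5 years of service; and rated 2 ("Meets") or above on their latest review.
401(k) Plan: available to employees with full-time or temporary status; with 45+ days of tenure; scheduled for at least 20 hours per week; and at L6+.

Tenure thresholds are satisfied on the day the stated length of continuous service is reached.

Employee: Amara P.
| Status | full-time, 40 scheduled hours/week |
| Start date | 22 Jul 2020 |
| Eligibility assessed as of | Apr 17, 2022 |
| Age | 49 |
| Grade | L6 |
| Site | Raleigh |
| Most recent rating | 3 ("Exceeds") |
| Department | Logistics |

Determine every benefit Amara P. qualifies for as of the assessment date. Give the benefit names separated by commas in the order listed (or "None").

Vision Plan, AD&D Coverage, Floating Holidays, 401(k) Plan

Service from 22 Jul 2020 to Apr 17, 2022: 634 days.
Wellness Stipend — status full-time ✓; service 634 days ≥ 1 year (≈365 days) ✓; age 49 ≥ 25 ✓; site Raleigh ✗ (not Reno, Dayton, or Tulsa) → not eligible.
401(k) Company Match — status full-time ✓; service 634 days ≥ 6 weeks (≈42 days) ✓; age 49 ≥ 25 ✓; not eligible for Wellness Stipend ✗ → not eligible.
Vision Plan — status full-time ✓; age 49 ≥ 21 ✓; rating 3 ≥ 3 ✓ → eligible.
AD&D Coverage — status full-time ✓; service 634 days ≥ 1 year (≈365 days) ✓; age 49 ≥ 25 ✓ → eligible.
Floating Holidays — status full-time ✓ (not excluded); service 634 days ≥ 30 days ✓; age 49 ≥ 21 ✓ → eligible.
Charitable Gift Match — status full-time ✓; service 634 days < 5 years (≈1825 days) ✗ → not eligible.
401(k) Plan — status full-time ✓; service 634 days ≥ 45 days ✓; 40 hrs/wk ≥ 20 ✓; grade L6 ≥ L6 ✓ → eligible.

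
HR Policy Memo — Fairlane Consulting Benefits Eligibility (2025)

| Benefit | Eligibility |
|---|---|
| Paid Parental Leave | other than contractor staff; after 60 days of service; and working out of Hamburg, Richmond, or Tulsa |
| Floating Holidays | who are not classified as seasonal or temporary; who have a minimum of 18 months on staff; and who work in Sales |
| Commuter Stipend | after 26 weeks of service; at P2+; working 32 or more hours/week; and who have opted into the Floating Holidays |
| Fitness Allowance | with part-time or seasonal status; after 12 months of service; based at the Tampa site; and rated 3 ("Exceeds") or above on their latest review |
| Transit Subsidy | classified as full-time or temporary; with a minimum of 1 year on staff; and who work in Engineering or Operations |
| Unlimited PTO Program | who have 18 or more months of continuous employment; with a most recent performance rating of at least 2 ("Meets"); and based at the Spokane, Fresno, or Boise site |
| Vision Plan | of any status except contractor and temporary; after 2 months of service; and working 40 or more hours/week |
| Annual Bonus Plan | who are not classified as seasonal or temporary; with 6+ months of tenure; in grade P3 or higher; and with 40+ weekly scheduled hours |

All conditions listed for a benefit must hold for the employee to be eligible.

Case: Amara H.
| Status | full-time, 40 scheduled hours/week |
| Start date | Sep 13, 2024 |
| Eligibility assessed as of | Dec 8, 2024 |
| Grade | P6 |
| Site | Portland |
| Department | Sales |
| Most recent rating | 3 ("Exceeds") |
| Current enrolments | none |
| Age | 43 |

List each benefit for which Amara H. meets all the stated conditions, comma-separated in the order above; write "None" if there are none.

Service from Sep 13, 2024 to Dec 8, 2024: 86 days.
Paid Parental Leave — status full-time ✓ (not excluded); service 86 days ≥ 60 days ✓; site Portland ✗ (not Hamburg, Richmond, or Tulsa) → not eligible.
Floating Holidays — status full-time ✓ (not excluded); service 86 days < 18 months (≈540 days) ✗ → not eligible.
Commuter Stipend — service 86 days < 26 weeks (≈182 days) ✗ → not eligible.
Fitness Allowance — status full-time ✗ (requires part-time or seasonal) → not eligible.
Transit Subsidy — status full-time ✓; service 86 days < 1 year (≈365 days) ✗ → not eligible.
Unlimited PTO Program — service 86 days < 18 months (≈540 days) ✗ → not eligible.
Vision Plan — status full-time ✓ (not excluded); service 86 days ≥ 2 months (≈60 days) ✓; 40 hrs/wk ≥ 40 ✓ → eligible.
Annual Bonus Plan — status full-time ✓ (not excluded); service 86 days < 6 months (≈180 days) ✗ → not eligible.

Vision Plan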